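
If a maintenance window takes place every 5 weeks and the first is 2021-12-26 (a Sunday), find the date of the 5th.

2022-05-15

The 5th occurrence is 4 intervals after the first: 4 × 35 = 140 days after 2021-12-26.
December has 31 days — 5 days to the end of December leaves 135.
January has 31 days (104 left).
February has 28 days (76 left).
March has 31 days (45 left).
April has 30 days (15 left).
15 days into May → 2022-05-15.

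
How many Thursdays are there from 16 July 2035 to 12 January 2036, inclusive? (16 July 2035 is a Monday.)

26

16 July 2035 is a Monday; the first Thursday on or after it is 19 July 2035 (3 days later).
From 19 July 2035 to 12 January 2036: 12 + 31 + 30 + 31 + 30 + 31 + 12 = 177 days (rest of July, August, September, October, November, December, January).
177 ÷ 7 = 25 full weeks with remainder 2, so 25 more Thursdays after the first → 26.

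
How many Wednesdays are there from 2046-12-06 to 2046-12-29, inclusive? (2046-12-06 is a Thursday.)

2046-12-06 is a Thursday; the first Wednesday on or after it is 2046-12-12 (6 days later).
From 2046-12-12 to 2046-12-29 is 29 − 12 = 17 days.
17 ÷ 7 = 2 full weeks with remainder 3, so 2 more Wednesdays after the first → 3.

3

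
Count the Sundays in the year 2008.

52

2008-01-01 is a Tuesday; the first Sunday on or after it is 2008-01-06 (5 days later).
From 2008-01-06 to 2008-12-31: 25 + 29 + 31 + 30 + 31 + 30 + 31 + 31 + 30 + 31 + 30 + 31 = 360 days (rest of January, February, March, April, May, June, July, August, September, October, November, December).
360 ÷ 7 = 51 full weeks with remainder 3, so 51 more Sundays after the first → 52.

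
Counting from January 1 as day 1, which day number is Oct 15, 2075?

Days in months before Oct: 31 + 28 + 31 + 30 + 31 + 30 + 31 + 31 + 30 = 273.
Plus 15 days into Oct → day 288.

288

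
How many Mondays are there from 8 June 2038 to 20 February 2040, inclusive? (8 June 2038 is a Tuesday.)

8 June 2038 is a Tuesday; the first Monday on or after it is 14 June 2038 (6 days later).
From 14 June 2038 to 20 February 2040: 200 + 365 + 51 = 616 days (rest of 2038, 2039, to 20 February 2040 in 2040).
616 ÷ 7 = 88 full weeks with remainder 0, so 88 more Mondays after the first → 89.

89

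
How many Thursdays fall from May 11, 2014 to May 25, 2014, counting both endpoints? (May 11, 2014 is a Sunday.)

2

May 11, 2014 is a Sunday; the first Thursday on or after it is May 15, 2014 (4 days later).
From May 15, 2014 to May 25, 2014 is 25 − 15 = 10 days.
10 ÷ 7 = 1 full weeks with remainder 3, so 1 more Thursdays after the first → 2.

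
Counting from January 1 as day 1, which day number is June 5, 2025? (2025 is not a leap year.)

Days in months before June: 31 + 28 + 31 + 30 + 31 = 151.
Plus 5 days into June → day 156.

156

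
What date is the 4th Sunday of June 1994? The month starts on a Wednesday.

June 1994 begins on a Wednesday, so the first Sunday is June 5 (4 days later).
The 4th Sunday is 3 weeks later: 5 + 21 = 26.

June 26, 1994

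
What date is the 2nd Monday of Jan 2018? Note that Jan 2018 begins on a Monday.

Jan 8, 2018

Jan 2018 begins on a Monday, so the first Monday is Jan 1.
The 2nd Monday is 1 weeks later: 1 + 7 = 8.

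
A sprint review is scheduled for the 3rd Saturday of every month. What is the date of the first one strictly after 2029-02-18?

February 2029 starts on a Thursday; its first Saturday is the 3rd, so the 3rd Saturday is the 17th — 2029-02-17.
That is not after 2029-02-18, so look at March 2029.
March 2029 starts on a Thursday; its first Saturday is the 3rd, so the 3rd Saturday is the 17th — 2029-03-17.

2029-03-17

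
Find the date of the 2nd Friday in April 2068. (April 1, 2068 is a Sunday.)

April 2068 begins on a Sunday, so the first Friday is April 6 (5 days later).
The 2nd Friday is 1 weeks later: 6 + 7 = 13.

13 April 2068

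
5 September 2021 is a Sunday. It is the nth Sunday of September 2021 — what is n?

Day 5 falls in week ⌈5/7⌉ of the month.
Days 1–7 hold the 1st Sunday, 8–14 the 2nd, 15–21 the 3rd, 22–28 the 4th, 29–31 the 5th.
5 is in the range for the 1st.

1st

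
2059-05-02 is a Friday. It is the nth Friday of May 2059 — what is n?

1st

Day 2 falls in week ⌈2/7⌉ of the month.
Days 1–7 hold the 1st Friday, 8–14 the 2nd, 15–21 the 3rd, 22–28 the 4th, 29–31 the 5th.
2 is in the range for the 1st.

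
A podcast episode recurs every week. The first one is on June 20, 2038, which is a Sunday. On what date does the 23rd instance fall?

The 23rd occurrence is 22 intervals after the first: 22 × 7 = 154 days after June 20, 2038.
June has 30 days — 10 days to the end of June leaves 144.
July has 31 days (113 left).
August has 31 days (82 left).
September has 30 days (52 left).
October has 31 days (21 left).
21 days into November → November 21, 2038.

November 21, 2038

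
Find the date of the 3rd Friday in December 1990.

21 December 1990

December 1990 begins on a Saturday, so the first Friday is December 7 (6 days later).
The 3rd Friday is 2 weeks later: 7 + 14 = 21.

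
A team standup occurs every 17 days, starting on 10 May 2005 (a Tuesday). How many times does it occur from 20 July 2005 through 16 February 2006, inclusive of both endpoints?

12

Occurrences land 17·i days after 10 May 2005 for i = 0, 1, 2, …
20 July 2005 is 71 days after the start; 71 ÷ 17 = 4 remainder 3; since the remainder is 3, round up to i = 5. First occurrence in the window: #6 on 3 August 2005 (5×17 = 85 days in).
16 February 2006 is 282 days after the start; 282 ÷ 17 = 16 remainder 10. Last occurrence in the window: #17 on 6 February 2006.
Occurrences #6 through #17: 12 in total.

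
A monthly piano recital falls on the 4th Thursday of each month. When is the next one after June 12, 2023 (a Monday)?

June 2023 starts on a Thursday; its first Thursday is the 1st, so the 4th Thursday is the 22nd — June 22, 2023.
June 22, 2023 is after June 12, 2023, so that is the next one.

June 22, 2023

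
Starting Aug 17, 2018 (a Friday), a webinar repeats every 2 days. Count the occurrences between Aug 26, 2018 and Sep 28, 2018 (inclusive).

Occurrences land 2·i days after Aug 17, 2018 for i = 0, 1, 2, …
Aug 26, 2018 is 9 days after the start; 9 ÷ 2 = 4 remainder 1; since the remainder is 1, round up to i = 5. First occurrence in the window: #6 on Aug 27, 2018 (5×2 = 10 days in).
Sep 28, 2018 is 42 days after the start; 42 ÷ 2 = 21 remainder 0. Last occurrence in the window: #22 on Sep 28, 2018.
Occurrences #6 through #22: 17 in total.

17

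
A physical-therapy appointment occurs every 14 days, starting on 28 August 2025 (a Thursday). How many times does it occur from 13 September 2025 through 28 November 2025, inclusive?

5

Occurrences land 14·i days after 28 August 2025 for i = 0, 1, 2, …
13 September 2025 is 16 days after the start; 16 ÷ 14 = 1 remainder 2; since the remainder is 2, round up to i = 2. First occurrence in the window: #3 on 25 September 2025 (2×14 = 28 days in).
28 November 2025 is 92 days after the start; 92 ÷ 14 = 6 remainder 8. Last occurrence in the window: #7 on 20 November 2025.
Occurrences #3 through #7: 5 in total.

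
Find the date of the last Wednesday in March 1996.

1996-03-27

The first Wednesday of March 1996 is March 6.
March 1996 has 31 days. Adding weeks: 6, 13, 20, 27 — the last one ≤ 31 is the 27th.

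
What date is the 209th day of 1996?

January has 31 days (209 − 31 = 178 remain).
February has 29 days (178 − 29 = 149 remain).
March has 31 days (149 − 31 = 118 remain).
April has 30 days (118 − 30 = 88 remain).
May has 31 days (88 − 31 = 57 remain).
June has 30 days (57 − 30 = 27 remain).
27 into July → July 27.

July 27, 1996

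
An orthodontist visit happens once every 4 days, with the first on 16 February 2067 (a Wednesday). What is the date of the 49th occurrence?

27 August 2067

The 49th occurrence is 48 intervals after the first: 48 × 4 = 192 days after 16 February 2067.
February has 28 days — 12 days to the end of February leaves 180.
March has 31 days (149 left).
April has 30 days (119 left).
May has 31 days (88 left).
June has 30 days (58 left).
July has 31 days (27 left).
27 days into August → 27 August 2067.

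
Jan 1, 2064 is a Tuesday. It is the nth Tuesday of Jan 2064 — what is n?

Day 1 falls in week ⌈1/7⌉ of the month.
Days 1–7 hold the 1st Tuesday, 8–14 the 2nd, 15–21 the 3rd, 22–28 the 4th, 29–31 the 5th.
1 is in the range for the 1st.

1st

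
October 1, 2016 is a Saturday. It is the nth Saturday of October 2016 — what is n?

Day 1 falls in week ⌈1/7⌉ of the month.
Days 1–7 hold the 1st Saturday, 8–14 the 2nd, 15–21 the 3rd, 22–28 the 4th, 29–31 the 5th.
1 is in the range for the 1st.

1st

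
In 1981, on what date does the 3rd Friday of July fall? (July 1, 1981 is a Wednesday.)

July 1981 begins on a Wednesday, so the first Friday is July 3 (2 days later).
The 3rd Friday is 2 weeks later: 3 + 14 = 17.

July 17, 1981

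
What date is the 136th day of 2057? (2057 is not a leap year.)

January has 31 days (136 − 31 = 105 remain).
February has 28 days (105 − 28 = 77 remain).
March has 31 days (77 − 31 = 46 remain).
April has 30 days (46 − 30 = 16 remain).
16 into May → May 16.

16 May 2057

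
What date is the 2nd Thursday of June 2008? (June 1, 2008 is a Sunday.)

June 2008 begins on a Sunday, so the first Thursday is June 5 (4 days later).
The 2nd Thursday is 1 weeks later: 5 + 7 = 12.

2008-06-12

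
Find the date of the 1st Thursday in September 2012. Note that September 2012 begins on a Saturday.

September 2012 begins on a Saturday, so the first Thursday is September 6 (5 days later).

2012-09-06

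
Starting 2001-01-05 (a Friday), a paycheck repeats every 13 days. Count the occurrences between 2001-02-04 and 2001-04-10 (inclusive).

Occurrences land 13·i days after 2001-01-05 for i = 0, 1, 2, …
2001-02-04 is 30 days after the start; 30 ÷ 13 = 2 remainder 4; since the remainder is 4, round up to i = 3. First occurrence in the window: #4 on 2001-02-13 (3×13 = 39 days in).
2001-04-10 is 95 days after the start; 95 ÷ 13 = 7 remainder 4. Last occurrence in the window: #8 on 2001-04-06.
Occurrences #4 through #8: 5 in total.

5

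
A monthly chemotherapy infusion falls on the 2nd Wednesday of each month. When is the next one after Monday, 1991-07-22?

July 1991 starts on a Monday; its first Wednesday is the 3rd, so the 2nd Wednesday is the 10th — 1991-07-10.
That is not after 1991-07-22, so look at August 1991.
August 1991 starts on a Thursday; its first Wednesday is the 7th, so the 2nd Wednesday is the 14th — 1991-08-14.

1991-08-14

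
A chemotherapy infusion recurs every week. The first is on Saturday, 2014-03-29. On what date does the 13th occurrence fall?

2014-06-21

The 13th occurrence is 12 intervals after the first: 12 × 7 = 84 days after 2014-03-29.
March has 31 days — 2 days to the end of March leaves 82.
April has 30 days (52 left).
May has 31 days (21 left).
21 days into June → 2014-06-21.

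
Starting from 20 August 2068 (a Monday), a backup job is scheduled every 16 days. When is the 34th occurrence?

The 34th occurrence is 33 intervals after the first: 33 × 16 = 528 days after 20 August 2068.
August has 31 days — 11 days to the end of August leaves 517.
From end of August to end of 2068 is 122 days (395 left).
2069 has 365 days (30 left).
30 days into January → 30 January 2070.

30 January 2070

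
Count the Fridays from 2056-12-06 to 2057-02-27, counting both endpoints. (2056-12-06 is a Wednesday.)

12

2056-12-06 is a Wednesday; the first Friday on or after it is 2056-12-08 (2 days later).
From 2056-12-08 to 2057-02-27: 23 + 31 + 27 = 81 days (rest of December, January, February).
81 ÷ 7 = 11 full weeks with remainder 4, so 11 more Fridays after the first → 12.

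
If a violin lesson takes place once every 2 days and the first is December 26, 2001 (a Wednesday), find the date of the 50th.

April 3, 2002

The 50th occurrence is 49 intervals after the first: 49 × 2 = 98 days after December 26, 2001.
December has 31 days — 5 days to the end of December leaves 93.
January has 31 days (62 left).
February has 28 days (34 left).
March has 31 days (3 left).
3 days into April → April 3, 2002.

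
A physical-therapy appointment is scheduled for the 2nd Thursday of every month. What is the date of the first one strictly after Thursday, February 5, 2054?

February 2054 starts on a Sunday; its first Thursday is the 5th, so the 2nd Thursday is the 12th — February 12, 2054.
February 12, 2054 is after February 5, 2054, so that is the next one.

February 12, 2054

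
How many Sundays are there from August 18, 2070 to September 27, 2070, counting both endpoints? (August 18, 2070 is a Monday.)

5

August 18, 2070 is a Monday; the first Sunday on or after it is August 24, 2070 (6 days later).
From August 24, 2070 to September 27, 2070: 7 + 27 = 34 days (rest of August, September).
34 ÷ 7 = 4 full weeks with remainder 6, so 4 more Sundays after the first → 5.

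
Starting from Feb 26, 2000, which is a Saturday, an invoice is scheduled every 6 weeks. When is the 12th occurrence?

Jun 2, 2001

The 12th occurrence is 11 intervals after the first: 11 × 42 = 462 days after Feb 26, 2000.
Feb has 29 days — 3 days to the end of Feb leaves 459.
From end of Feb to end of 2000 is 306 days (153 left).
Jan has 31 days (122 left).
Feb has 28 days (94 left).
Mar has 31 days (63 left).
Apr has 30 days (33 left).
May has 31 days (2 left).
2 days into Jun → Jun 2, 2001.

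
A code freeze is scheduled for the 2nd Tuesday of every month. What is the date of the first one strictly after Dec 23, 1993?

Jan 11, 1994

Dec 1993 starts on a Wednesday; its first Tuesday is the 7th, so the 2nd Tuesday is the 14th — Dec 14, 1993.
That is not after Dec 23, 1993, so look at Jan 1994.
Jan 1994 starts on a Saturday; its first Tuesday is the 4th, so the 2nd Tuesday is the 11th — Jan 11, 1994.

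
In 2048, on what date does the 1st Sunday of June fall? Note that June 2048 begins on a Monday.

June 2048 begins on a Monday, so the first Sunday is June 7 (6 days later).

June 7, 2048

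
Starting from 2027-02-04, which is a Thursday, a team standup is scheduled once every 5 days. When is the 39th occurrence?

2027-08-13

The 39th occurrence is 38 intervals after the first: 38 × 5 = 190 days after 2027-02-04.
February has 28 days — 24 days to the end of February leaves 166.
March has 31 days (135 left).
April has 30 days (105 left).
May has 31 days (74 left).
June has 30 days (44 left).
July has 31 days (13 left).
13 days into August → 2027-08-13.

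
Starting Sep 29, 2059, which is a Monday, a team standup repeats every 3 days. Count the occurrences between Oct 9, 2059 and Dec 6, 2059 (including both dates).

Occurrences land 3·i days after Sep 29, 2059 for i = 0, 1, 2, …
Oct 9, 2059 is 10 days after the start; 10 ÷ 3 = 3 remainder 1; since the remainder is 1, round up to i = 4. First occurrence in the window: #5 on Oct 11, 2059 (4×3 = 12 days in).
Dec 6, 2059 is 68 days after the start; 68 ÷ 3 = 22 remainder 2. Last occurrence in the window: #23 on Dec 4, 2059.
Occurrences #5 through #23: 19 in total.

19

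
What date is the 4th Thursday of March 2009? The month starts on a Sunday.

March 2009 begins on a Sunday, so the first Thursday is March 5 (4 days later).
The 4th Thursday is 3 weeks later: 5 + 21 = 26.

2009-03-26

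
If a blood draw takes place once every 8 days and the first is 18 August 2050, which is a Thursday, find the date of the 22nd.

2 February 2051

The 22nd occurrence is 21 intervals after the first: 21 × 8 = 168 days after 18 August 2050.
August has 31 days — 13 days to the end of August leaves 155.
September has 30 days (125 left).
October has 31 days (94 left).
November has 30 days (64 left).
December has 31 days (33 left).
January has 31 days (2 left).
2 days into February → 2 February 2051.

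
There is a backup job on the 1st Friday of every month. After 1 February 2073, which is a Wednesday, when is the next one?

3 February 2073

February 2073 starts on a Wednesday, so its 1st Friday is 3 February 2073 (2 days in).
3 February 2073 is after 1 February 2073, so that is the next one.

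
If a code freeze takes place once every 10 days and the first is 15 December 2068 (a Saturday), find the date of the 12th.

The 12th occurrence is 11 intervals after the first: 11 × 10 = 110 days after 15 December 2068.
December has 31 days — 16 days to the end of December leaves 94.
January has 31 days (63 left).
February has 28 days (35 left).
March has 31 days (4 left).
4 days into April → 4 April 2069.

4 April 2069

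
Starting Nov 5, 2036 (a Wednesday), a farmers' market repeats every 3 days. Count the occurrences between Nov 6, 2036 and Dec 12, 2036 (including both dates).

Occurrences land 3·i days after Nov 5, 2036 for i = 0, 1, 2, …
Nov 6, 2036 is 1 day after the start; 1 ÷ 3 = 0 remainder 1; since the remainder is 1, round up to i = 1. First occurrence in the window: #2 on Nov 8, 2036 (1×3 = 3 days in).
Dec 12, 2036 is 37 days after the start; 37 ÷ 3 = 12 remainder 1. Last occurrence in the window: #13 on Dec 11, 2036.
Occurrences #2 through #13: 12 in total.

12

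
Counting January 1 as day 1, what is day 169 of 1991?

January has 31 days (169 − 31 = 138 remain).
February has 28 days (138 − 28 = 110 remain).
March has 31 days (110 − 31 = 79 remain).
April has 30 days (79 − 30 = 49 remain).
May has 31 days (49 − 31 = 18 remain).
18 into June → June 18.

18 June 1991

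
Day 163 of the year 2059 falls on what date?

January has 31 days (163 − 31 = 132 remain).
February has 28 days (132 − 28 = 104 remain).
March has 31 days (104 − 31 = 73 remain).
April has 30 days (73 − 30 = 43 remain).
May has 31 days (43 − 31 = 12 remain).
12 into June → June 12.

2059-06-12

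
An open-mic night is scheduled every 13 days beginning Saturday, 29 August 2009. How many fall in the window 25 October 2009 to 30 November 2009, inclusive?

Occurrences land 13·i days after 29 August 2009 for i = 0, 1, 2, …
25 October 2009 is 57 days after the start; 57 ÷ 13 = 4 remainder 5; since the remainder is 5, round up to i = 5. First occurrence in the window: #6 on 2 November 2009 (5×13 = 65 days in).
30 November 2009 is 93 days after the start; 93 ÷ 13 = 7 remainder 2. Last occurrence in the window: #8 on 28 November 2009.
Occurrences #6 through #8: 3 in total.

3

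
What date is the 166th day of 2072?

January has 31 days (166 − 31 = 135 remain).
February has 29 days (135 − 29 = 106 remain).
March has 31 days (106 − 31 = 75 remain).
April has 30 days (75 − 30 = 45 remain).
May has 31 days (45 − 31 = 14 remain).
14 into June → June 14.

2072-06-14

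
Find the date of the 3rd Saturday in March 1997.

1997-03-15

The first Saturday of March 1997 is March 1.
The 3rd Saturday is 2 weeks later: 1 + 14 = 15.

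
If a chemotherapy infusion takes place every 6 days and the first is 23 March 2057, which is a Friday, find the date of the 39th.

The 39th occurrence is 38 intervals after the first: 38 × 6 = 228 days after 23 March 2057.
March has 31 days — 8 days to the end of March leaves 220.
April has 30 days (190 left).
May has 31 days (159 left).
June has 30 days (129 left).
July has 31 days (98 left).
August has 31 days (67 left).
September has 30 days (37 left).
October has 31 days (6 left).
6 days into November → 6 November 2057.

6 November 2057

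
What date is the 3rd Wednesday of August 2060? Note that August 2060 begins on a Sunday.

August 2060 begins on a Sunday, so the first Wednesday is August 4 (3 days later).
The 3rd Wednesday is 2 weeks later: 4 + 14 = 18.

August 18, 2060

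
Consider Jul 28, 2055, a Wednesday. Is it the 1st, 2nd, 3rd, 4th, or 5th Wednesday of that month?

Day 28 falls in week ⌈28/7⌉ of the month.
Days 1–7 hold the 1st Wednesday, 8–14 the 2nd, 15–21 the 3rd, 22–28 the 4th, 29–31 the 5th.
28 is in the range for the 4th.

4th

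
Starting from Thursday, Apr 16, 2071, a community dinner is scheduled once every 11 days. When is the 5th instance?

The 5th occurrence is 4 intervals after the first: 4 × 11 = 44 days after Apr 16, 2071.
Apr has 30 days — 14 days to the end of Apr leaves 30.
30 days into May → May 30, 2071.

May 30, 2071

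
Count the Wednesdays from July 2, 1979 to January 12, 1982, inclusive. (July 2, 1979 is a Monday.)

132

July 2, 1979 is a Monday; the first Wednesday on or after it is July 4, 1979 (2 days later).
From July 4, 1979 to January 12, 1982: 180 + 366 + 365 + 12 = 923 days (rest of 1979, 1980, 1981, to January 12, 1982 in 1982).
923 ÷ 7 = 131 full weeks with remainder 6, so 131 more Wednesdays after the first → 132.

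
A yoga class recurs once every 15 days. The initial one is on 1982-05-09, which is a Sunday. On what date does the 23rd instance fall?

1983-04-04

The 23rd occurrence is 22 intervals after the first: 22 × 15 = 330 days after 1982-05-09.
May has 31 days — 22 days to the end of May leaves 308.
June has 30 days (278 left).
July has 31 days (247 left).
August has 31 days (216 left).
September has 30 days (186 left).
October has 31 days (155 left).
November has 30 days (125 left).
December has 31 days (94 left).
January has 31 days (63 left).
February has 28 days (35 left).
March has 31 days (4 left).
4 days into April → 1983-04-04.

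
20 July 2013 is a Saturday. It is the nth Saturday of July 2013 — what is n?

Day 20 falls in week ⌈20/7⌉ of the month.
Days 1–7 hold the 1st Saturday, 8–14 the 2nd, 15–21 the 3rd, 22–28 the 4th, 29–31 the 5th.
20 is in the range for the 3rd.

3rd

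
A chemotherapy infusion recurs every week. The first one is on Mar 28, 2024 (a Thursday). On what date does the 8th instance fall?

The 8th occurrence is 7 intervals after the first: 7 × 7 = 49 days after Mar 28, 2024.
Mar has 31 days — 3 days to the end of Mar leaves 46.
Apr has 30 days (16 left).
16 days into May → May 16, 2024.

May 16, 2024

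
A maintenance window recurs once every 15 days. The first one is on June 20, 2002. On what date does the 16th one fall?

The 16th occurrence is 15 intervals after the first: 15 × 15 = 225 days after June 20, 2002.
June has 30 days — 10 days to the end of June leaves 215.
July has 31 days (184 left).
August has 31 days (153 left).
September has 30 days (123 left).
October has 31 days (92 left).
November has 30 days (62 left).
December has 31 days (31 left).
31 days into January → January 31, 2003.

January 31, 2003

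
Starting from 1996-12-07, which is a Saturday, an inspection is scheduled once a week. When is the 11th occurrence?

The 11th occurrence is 10 intervals after the first: 10 × 7 = 70 days after 1996-12-07.
December has 31 days — 24 days to the end of December leaves 46.
January has 31 days (15 left).
15 days into February → 1997-02-15.

1997-02-15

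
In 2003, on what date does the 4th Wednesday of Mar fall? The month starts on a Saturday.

Mar 26, 2003

Mar 2003 begins on a Saturday, so the first Wednesday is Mar 5 (4 days later).
The 4th Wednesday is 3 weeks later: 5 + 21 = 26.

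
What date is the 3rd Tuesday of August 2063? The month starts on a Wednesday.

August 21, 2063

August 2063 begins on a Wednesday, so the first Tuesday is August 7 (6 days later).
The 3rd Tuesday is 2 weeks later: 7 + 14 = 21.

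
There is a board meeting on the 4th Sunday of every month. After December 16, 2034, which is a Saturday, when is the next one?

December 2034 starts on a Friday; its first Sunday is the 3rd, so the 4th Sunday is the 24th — December 24, 2034.
December 24, 2034 is after December 16, 2034, so that is the next one.

December 24, 2034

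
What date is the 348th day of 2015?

December 14, 2015

January has 31 days (348 − 31 = 317 remain).
February has 28 days (317 − 28 = 289 remain).
March has 31 days (289 − 31 = 258 remain).
April has 30 days (258 − 30 = 228 remain).
May has 31 days (228 − 31 = 197 remain).
June has 30 days (197 − 30 = 167 remain).
July has 31 days (167 − 31 = 136 remain).
August has 31 days (136 − 31 = 105 remain).
September has 30 days (105 − 30 = 75 remain).
October has 31 days (75 − 31 = 44 remain).
November has 30 days (44 − 30 = 14 remain).
14 into December → December 14.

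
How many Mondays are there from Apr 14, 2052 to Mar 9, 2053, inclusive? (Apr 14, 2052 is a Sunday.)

47

Apr 14, 2052 is a Sunday; the first Monday on or after it is Apr 15, 2052 (1 day later).
From Apr 15, 2052 to Mar 9, 2053: 260 + 68 = 328 days (rest of 2052, to Mar 9, 2053 in 2053).
328 ÷ 7 = 46 full weeks with remainder 6, so 46 more Mondays after the first → 47.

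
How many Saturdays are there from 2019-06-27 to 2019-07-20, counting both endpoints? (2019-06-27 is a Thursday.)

4

2019-06-27 is a Thursday; the first Saturday on or after it is 2019-06-29 (2 days later).
From 2019-06-29 to 2019-07-20: 1 + 20 = 21 days (rest of June, July).
21 ÷ 7 = 3 full weeks with remainder 0, so 3 more Saturdays after the first → 4.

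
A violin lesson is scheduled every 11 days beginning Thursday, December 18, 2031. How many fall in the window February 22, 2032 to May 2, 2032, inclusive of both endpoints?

7

Occurrences land 11·i days after December 18, 2031 for i = 0, 1, 2, …
February 22, 2032 is 66 days after the start; 66 ÷ 11 = 6 remainder 0. First occurrence in the window: #7 on February 22, 2032 (6×11 = 66 days in).
May 2, 2032 is 136 days after the start; 136 ÷ 11 = 12 remainder 4. Last occurrence in the window: #13 on April 28, 2032.
Occurrences #7 through #13: 7 in total.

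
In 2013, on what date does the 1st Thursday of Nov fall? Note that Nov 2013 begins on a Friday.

Nov 7, 2013

Nov 2013 begins on a Friday, so the first Thursday is Nov 7 (6 days later).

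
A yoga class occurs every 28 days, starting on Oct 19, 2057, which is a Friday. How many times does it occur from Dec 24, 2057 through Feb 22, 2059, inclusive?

Occurrences land 28·i days after Oct 19, 2057 for i = 0, 1, 2, …
Dec 24, 2057 is 66 days after the start; 66 ÷ 28 = 2 remainder 10; since the remainder is 10, round up to i = 3. First occurrence in the window: #4 on Jan 11, 2058 (3×28 = 84 days in).
Feb 22, 2059 is 491 days after the start; 491 ÷ 28 = 17 remainder 15. Last occurrence in the window: #18 on Feb 7, 2059.
Occurrences #4 through #18: 15 in total.

15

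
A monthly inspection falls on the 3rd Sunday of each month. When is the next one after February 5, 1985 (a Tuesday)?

February 1985 starts on a Friday; its first Sunday is the 3rd, so the 3rd Sunday is the 17th — February 17, 1985.
February 17, 1985 is after February 5, 1985, so that is the next one.

February 17, 1985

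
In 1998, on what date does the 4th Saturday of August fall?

August 1998 begins on a Saturday, so the first Saturday is August 1.
The 4th Saturday is 3 weeks later: 1 + 21 = 22.

22 August 1998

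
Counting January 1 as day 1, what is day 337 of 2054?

2054-12-03

January has 31 days (337 − 31 = 306 remain).
February has 28 days (306 − 28 = 278 remain).
March has 31 days (278 − 31 = 247 remain).
April has 30 days (247 − 30 = 217 remain).
May has 31 days (217 − 31 = 186 remain).
June has 30 days (186 − 30 = 156 remain).
July has 31 days (156 − 31 = 125 remain).
August has 31 days (125 − 31 = 94 remain).
September has 30 days (94 − 30 = 64 remain).
October has 31 days (64 − 31 = 33 remain).
November has 30 days (33 − 30 = 3 remain).
3 into December → December 3.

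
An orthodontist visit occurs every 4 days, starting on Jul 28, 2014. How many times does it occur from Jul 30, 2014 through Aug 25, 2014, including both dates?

7

Occurrences land 4·i days after Jul 28, 2014 for i = 0, 1, 2, …
Jul 30, 2014 is 2 days after the start; 2 ÷ 4 = 0 remainder 2; since the remainder is 2, round up to i = 1. First occurrence in the window: #2 on Aug 1, 2014 (1×4 = 4 days in).
Aug 25, 2014 is 28 days after the start; 28 ÷ 4 = 7 remainder 0. Last occurrence in the window: #8 on Aug 25, 2014.
Occurrences #2 through #8: 7 in total.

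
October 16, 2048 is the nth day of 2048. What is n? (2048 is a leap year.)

290

Days in months before October: 31 + 29 + 31 + 30 + 31 + 30 + 31 + 31 + 30 = 274.
Plus 16 days into October → day 290.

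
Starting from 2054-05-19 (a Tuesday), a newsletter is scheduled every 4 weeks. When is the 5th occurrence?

The 5th occurrence is 4 intervals after the first: 4 × 28 = 112 days after 2054-05-19.
May has 31 days — 12 days to the end of May leaves 100.
June has 30 days (70 left).
July has 31 days (39 left).
August has 31 days (8 left).
8 days into September → 2054-09-08.

2054-09-08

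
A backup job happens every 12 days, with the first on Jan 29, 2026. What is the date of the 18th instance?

The 18th occurrence is 17 intervals after the first: 17 × 12 = 204 days after Jan 29, 2026.
Jan has 31 days — 2 days to the end of Jan leaves 202.
Feb has 28 days (174 left).
Mar has 31 days (143 left).
Apr has 30 days (113 left).
May has 31 days (82 left).
Jun has 30 days (52 left).
Jul has 31 days (21 left).
21 days into Aug → Aug 21, 2026.

Aug 21, 2026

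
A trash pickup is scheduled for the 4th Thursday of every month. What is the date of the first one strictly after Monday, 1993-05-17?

1993-05-27

May 1993 starts on a Saturday; its first Thursday is the 6th, so the 4th Thursday is the 27th — 1993-05-27.
1993-05-27 is after 1993-05-17, so that is the next one.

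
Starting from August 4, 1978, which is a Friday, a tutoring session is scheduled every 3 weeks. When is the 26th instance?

The 26th occurrence is 25 intervals after the first: 25 × 21 = 525 days after August 4, 1978.
August has 31 days — 27 days to the end of August leaves 498.
From end of August to end of 1978 is 122 days (376 left).
1979 has 365 days (11 left).
11 days into January → January 11, 1980.

January 11, 1980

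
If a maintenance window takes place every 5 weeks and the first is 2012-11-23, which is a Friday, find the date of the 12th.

2013-12-13

The 12th occurrence is 11 intervals after the first: 11 × 35 = 385 days after 2012-11-23.
November has 30 days — 7 days to the end of November leaves 378.
December has 31 days (347 left).
January has 31 days (316 left).
February has 28 days (288 left).
March has 31 days (257 left).
April has 30 days (227 left).
May has 31 days (196 left).
June has 30 days (166 left).
July has 31 days (135 left).
August has 31 days (104 left).
September has 30 days (74 left).
October has 31 days (43 left).
November has 30 days (13 left).
13 days into December → 2013-12-13.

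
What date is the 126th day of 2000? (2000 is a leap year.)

January has 31 days (126 − 31 = 95 remain).
February has 29 days (95 − 29 = 66 remain).
March has 31 days (66 − 31 = 35 remain).
April has 30 days (35 − 30 = 5 remain).
5 into May → May 5.

May 5, 2000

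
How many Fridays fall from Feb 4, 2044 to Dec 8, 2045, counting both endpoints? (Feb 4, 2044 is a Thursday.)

Feb 4, 2044 is a Thursday; the first Friday on or after it is Feb 5, 2044 (1 day later).
From Feb 5, 2044 to Dec 8, 2045: 330 + 342 = 672 days (rest of 2044, to Dec 8, 2045 in 2045).
672 ÷ 7 = 96 full weeks with remainder 0, so 96 more Fridays after the first → 97.

97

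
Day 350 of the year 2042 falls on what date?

Dec 16, 2042

Jan has 31 days (350 − 31 = 319 remain).
Feb has 28 days (319 − 28 = 291 remain).
Mar has 31 days (291 − 31 = 260 remain).
Apr has 30 days (260 − 30 = 230 remain).
May has 31 days (230 − 31 = 199 remain).
Jun has 30 days (199 − 30 = 169 remain).
Jul has 31 days (169 − 31 = 138 remain).
Aug has 31 days (138 − 31 = 107 remain).
Sep has 30 days (107 − 30 = 77 remain).
Oct has 31 days (77 − 31 = 46 remain).
Nov has 30 days (46 − 30 = 16 remain).
16 into Dec → Dec 16.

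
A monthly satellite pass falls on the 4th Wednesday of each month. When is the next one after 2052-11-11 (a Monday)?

November 2052 starts on a Friday; its first Wednesday is the 6th, so the 4th Wednesday is the 27th — 2052-11-27.
2052-11-27 is after 2052-11-11, so that is the next one.

2052-11-27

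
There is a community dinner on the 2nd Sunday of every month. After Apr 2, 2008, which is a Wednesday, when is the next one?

Apr 2008 starts on a Tuesday; its first Sunday is the 6th, so the 2nd Sunday is the 13th — Apr 13, 2008.
Apr 13, 2008 is after Apr 2, 2008, so that is the next one.

Apr 13, 2008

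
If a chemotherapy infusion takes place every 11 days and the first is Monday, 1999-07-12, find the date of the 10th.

1999-10-19

The 10th occurrence is 9 intervals after the first: 9 × 11 = 99 days after 1999-07-12.
July has 31 days — 19 days to the end of July leaves 80.
August has 31 days (49 left).
September has 30 days (19 left).
19 days into October → 1999-10-19.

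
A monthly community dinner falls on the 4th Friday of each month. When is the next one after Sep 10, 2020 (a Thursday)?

Sep 2020 starts on a Tuesday; its first Friday is the 4th, so the 4th Friday is the 25th — Sep 25, 2020.
Sep 25, 2020 is after Sep 10, 2020, so that is the next one.

Sep 25, 2020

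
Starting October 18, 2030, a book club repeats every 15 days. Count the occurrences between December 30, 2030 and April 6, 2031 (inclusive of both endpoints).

7

Occurrences land 15·i days after October 18, 2030 for i = 0, 1, 2, …
December 30, 2030 is 73 days after the start; 73 ÷ 15 = 4 remainder 13; since the remainder is 13, round up to i = 5. First occurrence in the window: #6 on January 1, 2031 (5×15 = 75 days in).
April 6, 2031 is 170 days after the start; 170 ÷ 15 = 11 remainder 5. Last occurrence in the window: #12 on April 1, 2031.
Occurrences #6 through #12: 7 in total.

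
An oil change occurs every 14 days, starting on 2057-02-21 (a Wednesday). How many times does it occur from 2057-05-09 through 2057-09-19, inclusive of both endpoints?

10

Occurrences land 14·i days after 2057-02-21 for i = 0, 1, 2, …
2057-05-09 is 77 days after the start; 77 ÷ 14 = 5 remainder 7; since the remainder is 7, round up to i = 6. First occurrence in the window: #7 on 2057-05-16 (6×14 = 84 days in).
2057-09-19 is 210 days after the start; 210 ÷ 14 = 15 remainder 0. Last occurrence in the window: #16 on 2057-09-19.
Occurrences #7 through #16: 10 in total.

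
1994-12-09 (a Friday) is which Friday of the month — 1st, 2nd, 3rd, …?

2nd

Day 9 falls in week ⌈9/7⌉ of the month.
Days 1–7 hold the 1st Friday, 8–14 the 2nd, 15–21 the 3rd, 22–28 the 4th, 29–31 the 5th.
9 is in the range for the 2nd.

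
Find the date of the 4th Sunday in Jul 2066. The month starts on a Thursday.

Jul 2066 begins on a Thursday, so the first Sunday is Jul 4 (3 days later).
The 4th Sunday is 3 weeks later: 4 + 21 = 25.

Jul 25, 2066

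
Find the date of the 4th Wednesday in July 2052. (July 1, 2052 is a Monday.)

24 July 2052

July 2052 begins on a Monday, so the first Wednesday is July 3 (2 days later).
The 4th Wednesday is 3 weeks later: 3 + 21 = 24.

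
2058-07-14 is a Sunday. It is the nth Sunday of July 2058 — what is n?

2nd

Day 14 falls in week ⌈14/7⌉ of the month.
Days 1–7 hold the 1st Sunday, 8–14 the 2nd, 15–21 the 3rd, 22–28 the 4th, 29–31 the 5th.
14 is in the range for the 2nd.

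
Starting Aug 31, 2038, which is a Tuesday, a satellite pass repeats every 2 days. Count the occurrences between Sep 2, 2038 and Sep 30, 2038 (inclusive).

15

Occurrences land 2·i days after Aug 31, 2038 for i = 0, 1, 2, …
Sep 2, 2038 is 2 days after the start; 2 ÷ 2 = 1 remainder 0. First occurrence in the window: #2 on Sep 2, 2038 (1×2 = 2 days in).
Sep 30, 2038 is 30 days after the start; 30 ÷ 2 = 15 remainder 0. Last occurrence in the window: #16 on Sep 30, 2038.
Occurrences #2 through #16: 15 in total.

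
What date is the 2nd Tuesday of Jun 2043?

Jun 9, 2043

The first Tuesday of Jun 2043 is Jun 2.
The 2nd Tuesday is 1 weeks later: 2 + 7 = 9.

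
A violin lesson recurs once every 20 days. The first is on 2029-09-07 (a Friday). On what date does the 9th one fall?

The 9th occurrence is 8 intervals after the first: 8 × 20 = 160 days after 2029-09-07.
September has 30 days — 23 days to the end of September leaves 137.
October has 31 days (106 left).
November has 30 days (76 left).
December has 31 days (45 left).
January has 31 days (14 left).
14 days into February → 2030-02-14.

2030-02-14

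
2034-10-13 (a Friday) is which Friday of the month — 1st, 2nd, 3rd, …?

Day 13 falls in week ⌈13/7⌉ of the month.
Days 1–7 hold the 1st Friday, 8–14 the 2nd, 15–21 the 3rd, 22–28 the 4th, 29–31 the 5th.
13 is in the range for the 2nd.

2nd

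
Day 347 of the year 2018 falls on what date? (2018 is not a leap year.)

Dec 13, 2018

Jan has 31 days (347 − 31 = 316 remain).
Feb has 28 days (316 − 28 = 288 remain).
Mar has 31 days (288 − 31 = 257 remain).
Apr has 30 days (257 − 30 = 227 remain).
May has 31 days (227 − 31 = 196 remain).
Jun has 30 days (196 − 30 = 166 remain).
Jul has 31 days (166 − 31 = 135 remain).
Aug has 31 days (135 − 31 = 104 remain).
Sep has 30 days (104 − 30 = 74 remain).
Oct has 31 days (74 − 31 = 43 remain).
Nov has 30 days (43 − 30 = 13 remain).
13 into Dec → Dec 13.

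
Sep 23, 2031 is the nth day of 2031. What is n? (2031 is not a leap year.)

266

Days in months before Sep: 31 + 28 + 31 + 30 + 31 + 30 + 31 + 31 = 243.
Plus 23 days into Sep → day 266.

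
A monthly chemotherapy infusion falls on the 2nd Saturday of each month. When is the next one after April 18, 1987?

May 9, 1987

April 1987 starts on a Wednesday; its first Saturday is the 4th, so the 2nd Saturday is the 11th — April 11, 1987.
That is not after April 18, 1987, so look at May 1987.
May 1987 starts on a Friday; its first Saturday is the 2nd, so the 2nd Saturday is the 9th — May 9, 1987.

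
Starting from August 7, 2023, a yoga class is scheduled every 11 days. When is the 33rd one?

July 24, 2024

The 33rd occurrence is 32 intervals after the first: 32 × 11 = 352 days after August 7, 2023.
August has 31 days — 24 days to the end of August leaves 328.
September has 30 days (298 left).
October has 31 days (267 left).
November has 30 days (237 left).
December has 31 days (206 left).
January has 31 days (175 left).
February has 29 days (146 left).
March has 31 days (115 left).
April has 30 days (85 left).
May has 31 days (54 left).
June has 30 days (24 left).
24 days into July → July 24, 2024.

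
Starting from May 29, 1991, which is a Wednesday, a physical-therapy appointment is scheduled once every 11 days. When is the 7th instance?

Aug 3, 1991

The 7th occurrence is 6 intervals after the first: 6 × 11 = 66 days after May 29, 1991.
May has 31 days — 2 days to the end of May leaves 64.
Jun has 30 days (34 left).
Jul has 31 days (3 left).
3 days into Aug → Aug 3, 1991.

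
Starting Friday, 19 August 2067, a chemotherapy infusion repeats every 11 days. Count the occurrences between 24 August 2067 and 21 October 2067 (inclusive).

5

Occurrences land 11·i days after 19 August 2067 for i = 0, 1, 2, …
24 August 2067 is 5 days after the start; 5 ÷ 11 = 0 remainder 5; since the remainder is 5, round up to i = 1. First occurrence in the window: #2 on 30 August 2067 (1×11 = 11 days in).
21 October 2067 is 63 days after the start; 63 ÷ 11 = 5 remainder 8. Last occurrence in the window: #6 on 13 October 2067.
Occurrences #2 through #6: 5 in total.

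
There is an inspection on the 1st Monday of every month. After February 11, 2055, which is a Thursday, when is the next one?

March 1, 2055

February 2055 starts on a Monday, so its 1st Monday is February 1, 2055.
That is not after February 11, 2055, so look at March 2055.
March 2055 starts on a Monday, so its 1st Monday is March 1, 2055.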